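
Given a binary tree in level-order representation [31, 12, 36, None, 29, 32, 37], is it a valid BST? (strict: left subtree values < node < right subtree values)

Level-order array: [31, 12, 36, None, 29, 32, 37]
Validate using subtree bounds (lo, hi): at each node, require lo < value < hi,
then recurse left with hi=value and right with lo=value.
Preorder trace (stopping at first violation):
  at node 31 with bounds (-inf, +inf): OK
  at node 12 with bounds (-inf, 31): OK
  at node 29 with bounds (12, 31): OK
  at node 36 with bounds (31, +inf): OK
  at node 32 with bounds (31, 36): OK
  at node 37 with bounds (36, +inf): OK
No violation found at any node.
Result: Valid BST


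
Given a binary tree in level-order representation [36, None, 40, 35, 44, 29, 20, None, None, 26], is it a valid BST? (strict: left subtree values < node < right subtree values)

Level-order array: [36, None, 40, 35, 44, 29, 20, None, None, 26]
Validate using subtree bounds (lo, hi): at each node, require lo < value < hi,
then recurse left with hi=value and right with lo=value.
Preorder trace (stopping at first violation):
  at node 36 with bounds (-inf, +inf): OK
  at node 40 with bounds (36, +inf): OK
  at node 35 with bounds (36, 40): VIOLATION
Node 35 violates its bound: not (36 < 35 < 40).
Result: Not a valid BST


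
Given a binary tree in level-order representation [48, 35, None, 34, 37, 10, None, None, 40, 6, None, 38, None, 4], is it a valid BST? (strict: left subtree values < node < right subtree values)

Level-order array: [48, 35, None, 34, 37, 10, None, None, 40, 6, None, 38, None, 4]
Validate using subtree bounds (lo, hi): at each node, require lo < value < hi,
then recurse left with hi=value and right with lo=value.
Preorder trace (stopping at first violation):
  at node 48 with bounds (-inf, +inf): OK
  at node 35 with bounds (-inf, 48): OK
  at node 34 with bounds (-inf, 35): OK
  at node 10 with bounds (-inf, 34): OK
  at node 6 with bounds (-inf, 10): OK
  at node 4 with bounds (-inf, 6): OK
  at node 37 with bounds (35, 48): OK
  at node 40 with bounds (37, 48): OK
  at node 38 with bounds (37, 40): OK
No violation found at any node.
Result: Valid BST


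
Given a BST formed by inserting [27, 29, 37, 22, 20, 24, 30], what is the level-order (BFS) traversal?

Tree insertion order: [27, 29, 37, 22, 20, 24, 30]
Tree (level-order array): [27, 22, 29, 20, 24, None, 37, None, None, None, None, 30]
BFS from the root, enqueuing left then right child of each popped node:
  queue [27] -> pop 27, enqueue [22, 29], visited so far: [27]
  queue [22, 29] -> pop 22, enqueue [20, 24], visited so far: [27, 22]
  queue [29, 20, 24] -> pop 29, enqueue [37], visited so far: [27, 22, 29]
  queue [20, 24, 37] -> pop 20, enqueue [none], visited so far: [27, 22, 29, 20]
  queue [24, 37] -> pop 24, enqueue [none], visited so far: [27, 22, 29, 20, 24]
  queue [37] -> pop 37, enqueue [30], visited so far: [27, 22, 29, 20, 24, 37]
  queue [30] -> pop 30, enqueue [none], visited so far: [27, 22, 29, 20, 24, 37, 30]
Result: [27, 22, 29, 20, 24, 37, 30]


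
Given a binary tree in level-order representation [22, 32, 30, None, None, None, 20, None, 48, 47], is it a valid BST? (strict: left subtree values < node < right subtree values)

Level-order array: [22, 32, 30, None, None, None, 20, None, 48, 47]
Validate using subtree bounds (lo, hi): at each node, require lo < value < hi,
then recurse left with hi=value and right with lo=value.
Preorder trace (stopping at first violation):
  at node 22 with bounds (-inf, +inf): OK
  at node 32 with bounds (-inf, 22): VIOLATION
Node 32 violates its bound: not (-inf < 32 < 22).
Result: Not a valid BST


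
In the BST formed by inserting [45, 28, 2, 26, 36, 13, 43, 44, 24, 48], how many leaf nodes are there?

Tree built from: [45, 28, 2, 26, 36, 13, 43, 44, 24, 48]
Tree (level-order array): [45, 28, 48, 2, 36, None, None, None, 26, None, 43, 13, None, None, 44, None, 24]
Rule: A leaf has 0 children.
Per-node child counts:
  node 45: 2 child(ren)
  node 28: 2 child(ren)
  node 2: 1 child(ren)
  node 26: 1 child(ren)
  node 13: 1 child(ren)
  node 24: 0 child(ren)
  node 36: 1 child(ren)
  node 43: 1 child(ren)
  node 44: 0 child(ren)
  node 48: 0 child(ren)
Matching nodes: [24, 44, 48]
Count of leaf nodes: 3


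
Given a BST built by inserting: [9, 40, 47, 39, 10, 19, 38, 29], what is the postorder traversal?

Tree insertion order: [9, 40, 47, 39, 10, 19, 38, 29]
Tree (level-order array): [9, None, 40, 39, 47, 10, None, None, None, None, 19, None, 38, 29]
Postorder traversal: [29, 38, 19, 10, 39, 47, 40, 9]


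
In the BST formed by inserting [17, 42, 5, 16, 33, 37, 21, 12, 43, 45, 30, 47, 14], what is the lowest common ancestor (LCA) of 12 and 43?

Tree insertion order: [17, 42, 5, 16, 33, 37, 21, 12, 43, 45, 30, 47, 14]
Tree (level-order array): [17, 5, 42, None, 16, 33, 43, 12, None, 21, 37, None, 45, None, 14, None, 30, None, None, None, 47]
In a BST, the LCA of p=12, q=43 is the first node v on the
root-to-leaf path with p <= v <= q (go left if both < v, right if both > v).
Walk from root:
  at 17: 12 <= 17 <= 43, this is the LCA
LCA = 17


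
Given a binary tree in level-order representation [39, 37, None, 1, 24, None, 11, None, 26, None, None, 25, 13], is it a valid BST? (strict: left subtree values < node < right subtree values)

Level-order array: [39, 37, None, 1, 24, None, 11, None, 26, None, None, 25, 13]
Validate using subtree bounds (lo, hi): at each node, require lo < value < hi,
then recurse left with hi=value and right with lo=value.
Preorder trace (stopping at first violation):
  at node 39 with bounds (-inf, +inf): OK
  at node 37 with bounds (-inf, 39): OK
  at node 1 with bounds (-inf, 37): OK
  at node 11 with bounds (1, 37): OK
  at node 24 with bounds (37, 39): VIOLATION
Node 24 violates its bound: not (37 < 24 < 39).
Result: Not a valid BST


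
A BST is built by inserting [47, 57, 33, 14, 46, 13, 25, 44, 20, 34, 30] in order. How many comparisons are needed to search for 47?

Search path for 47: 47
Found: True
Comparisons: 1


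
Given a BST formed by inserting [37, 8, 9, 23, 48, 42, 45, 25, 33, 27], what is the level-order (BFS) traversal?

Tree insertion order: [37, 8, 9, 23, 48, 42, 45, 25, 33, 27]
Tree (level-order array): [37, 8, 48, None, 9, 42, None, None, 23, None, 45, None, 25, None, None, None, 33, 27]
BFS from the root, enqueuing left then right child of each popped node:
  queue [37] -> pop 37, enqueue [8, 48], visited so far: [37]
  queue [8, 48] -> pop 8, enqueue [9], visited so far: [37, 8]
  queue [48, 9] -> pop 48, enqueue [42], visited so far: [37, 8, 48]
  queue [9, 42] -> pop 9, enqueue [23], visited so far: [37, 8, 48, 9]
  queue [42, 23] -> pop 42, enqueue [45], visited so far: [37, 8, 48, 9, 42]
  queue [23, 45] -> pop 23, enqueue [25], visited so far: [37, 8, 48, 9, 42, 23]
  queue [45, 25] -> pop 45, enqueue [none], visited so far: [37, 8, 48, 9, 42, 23, 45]
  queue [25] -> pop 25, enqueue [33], visited so far: [37, 8, 48, 9, 42, 23, 45, 25]
  queue [33] -> pop 33, enqueue [27], visited so far: [37, 8, 48, 9, 42, 23, 45, 25, 33]
  queue [27] -> pop 27, enqueue [none], visited so far: [37, 8, 48, 9, 42, 23, 45, 25, 33, 27]
Result: [37, 8, 48, 9, 42, 23, 45, 25, 33, 27]


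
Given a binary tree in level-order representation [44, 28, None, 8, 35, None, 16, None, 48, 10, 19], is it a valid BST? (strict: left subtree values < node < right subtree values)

Level-order array: [44, 28, None, 8, 35, None, 16, None, 48, 10, 19]
Validate using subtree bounds (lo, hi): at each node, require lo < value < hi,
then recurse left with hi=value and right with lo=value.
Preorder trace (stopping at first violation):
  at node 44 with bounds (-inf, +inf): OK
  at node 28 with bounds (-inf, 44): OK
  at node 8 with bounds (-inf, 28): OK
  at node 16 with bounds (8, 28): OK
  at node 10 with bounds (8, 16): OK
  at node 19 with bounds (16, 28): OK
  at node 35 with bounds (28, 44): OK
  at node 48 with bounds (35, 44): VIOLATION
Node 48 violates its bound: not (35 < 48 < 44).
Result: Not a valid BST


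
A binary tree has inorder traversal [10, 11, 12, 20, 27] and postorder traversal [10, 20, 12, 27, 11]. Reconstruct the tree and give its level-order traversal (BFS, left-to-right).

Inorder:   [10, 11, 12, 20, 27]
Postorder: [10, 20, 12, 27, 11]
Algorithm: postorder visits root last, so walk postorder right-to-left;
each value is the root of the current inorder slice — split it at that
value, recurse on the right subtree first, then the left.
Recursive splits:
  root=11; inorder splits into left=[10], right=[12, 20, 27]
  root=27; inorder splits into left=[12, 20], right=[]
  root=12; inorder splits into left=[], right=[20]
  root=20; inorder splits into left=[], right=[]
  root=10; inorder splits into left=[], right=[]
Reconstructed level-order: [11, 10, 27, 12, 20]


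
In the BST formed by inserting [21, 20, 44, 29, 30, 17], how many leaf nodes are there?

Tree built from: [21, 20, 44, 29, 30, 17]
Tree (level-order array): [21, 20, 44, 17, None, 29, None, None, None, None, 30]
Rule: A leaf has 0 children.
Per-node child counts:
  node 21: 2 child(ren)
  node 20: 1 child(ren)
  node 17: 0 child(ren)
  node 44: 1 child(ren)
  node 29: 1 child(ren)
  node 30: 0 child(ren)
Matching nodes: [17, 30]
Count of leaf nodes: 2


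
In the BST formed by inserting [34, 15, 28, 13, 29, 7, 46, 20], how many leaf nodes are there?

Tree built from: [34, 15, 28, 13, 29, 7, 46, 20]
Tree (level-order array): [34, 15, 46, 13, 28, None, None, 7, None, 20, 29]
Rule: A leaf has 0 children.
Per-node child counts:
  node 34: 2 child(ren)
  node 15: 2 child(ren)
  node 13: 1 child(ren)
  node 7: 0 child(ren)
  node 28: 2 child(ren)
  node 20: 0 child(ren)
  node 29: 0 child(ren)
  node 46: 0 child(ren)
Matching nodes: [7, 20, 29, 46]
Count of leaf nodes: 4


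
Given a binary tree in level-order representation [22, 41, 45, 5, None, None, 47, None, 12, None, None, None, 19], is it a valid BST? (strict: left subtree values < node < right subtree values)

Level-order array: [22, 41, 45, 5, None, None, 47, None, 12, None, None, None, 19]
Validate using subtree bounds (lo, hi): at each node, require lo < value < hi,
then recurse left with hi=value and right with lo=value.
Preorder trace (stopping at first violation):
  at node 22 with bounds (-inf, +inf): OK
  at node 41 with bounds (-inf, 22): VIOLATION
Node 41 violates its bound: not (-inf < 41 < 22).
Result: Not a valid BST


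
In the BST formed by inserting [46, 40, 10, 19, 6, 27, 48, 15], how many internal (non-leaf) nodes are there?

Tree built from: [46, 40, 10, 19, 6, 27, 48, 15]
Tree (level-order array): [46, 40, 48, 10, None, None, None, 6, 19, None, None, 15, 27]
Rule: An internal node has at least one child.
Per-node child counts:
  node 46: 2 child(ren)
  node 40: 1 child(ren)
  node 10: 2 child(ren)
  node 6: 0 child(ren)
  node 19: 2 child(ren)
  node 15: 0 child(ren)
  node 27: 0 child(ren)
  node 48: 0 child(ren)
Matching nodes: [46, 40, 10, 19]
Count of internal (non-leaf) nodes: 4


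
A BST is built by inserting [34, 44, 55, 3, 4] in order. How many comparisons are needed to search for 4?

Search path for 4: 34 -> 3 -> 4
Found: True
Comparisons: 3


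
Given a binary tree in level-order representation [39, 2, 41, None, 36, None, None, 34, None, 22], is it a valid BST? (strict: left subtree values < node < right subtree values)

Level-order array: [39, 2, 41, None, 36, None, None, 34, None, 22]
Validate using subtree bounds (lo, hi): at each node, require lo < value < hi,
then recurse left with hi=value and right with lo=value.
Preorder trace (stopping at first violation):
  at node 39 with bounds (-inf, +inf): OK
  at node 2 with bounds (-inf, 39): OK
  at node 36 with bounds (2, 39): OK
  at node 34 with bounds (2, 36): OK
  at node 22 with bounds (2, 34): OK
  at node 41 with bounds (39, +inf): OK
No violation found at any node.
Result: Valid BST


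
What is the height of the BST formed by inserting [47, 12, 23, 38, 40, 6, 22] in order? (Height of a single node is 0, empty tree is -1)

Insertion order: [47, 12, 23, 38, 40, 6, 22]
Tree (level-order array): [47, 12, None, 6, 23, None, None, 22, 38, None, None, None, 40]
Compute height bottom-up (empty subtree = -1):
  height(6) = 1 + max(-1, -1) = 0
  height(22) = 1 + max(-1, -1) = 0
  height(40) = 1 + max(-1, -1) = 0
  height(38) = 1 + max(-1, 0) = 1
  height(23) = 1 + max(0, 1) = 2
  height(12) = 1 + max(0, 2) = 3
  height(47) = 1 + max(3, -1) = 4
Height = 4


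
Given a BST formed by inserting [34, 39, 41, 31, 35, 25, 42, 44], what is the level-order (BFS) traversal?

Tree insertion order: [34, 39, 41, 31, 35, 25, 42, 44]
Tree (level-order array): [34, 31, 39, 25, None, 35, 41, None, None, None, None, None, 42, None, 44]
BFS from the root, enqueuing left then right child of each popped node:
  queue [34] -> pop 34, enqueue [31, 39], visited so far: [34]
  queue [31, 39] -> pop 31, enqueue [25], visited so far: [34, 31]
  queue [39, 25] -> pop 39, enqueue [35, 41], visited so far: [34, 31, 39]
  queue [25, 35, 41] -> pop 25, enqueue [none], visited so far: [34, 31, 39, 25]
  queue [35, 41] -> pop 35, enqueue [none], visited so far: [34, 31, 39, 25, 35]
  queue [41] -> pop 41, enqueue [42], visited so far: [34, 31, 39, 25, 35, 41]
  queue [42] -> pop 42, enqueue [44], visited so far: [34, 31, 39, 25, 35, 41, 42]
  queue [44] -> pop 44, enqueue [none], visited so far: [34, 31, 39, 25, 35, 41, 42, 44]
Result: [34, 31, 39, 25, 35, 41, 42, 44]


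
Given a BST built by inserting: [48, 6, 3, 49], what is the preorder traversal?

Tree insertion order: [48, 6, 3, 49]
Tree (level-order array): [48, 6, 49, 3]
Preorder traversal: [48, 6, 3, 49]


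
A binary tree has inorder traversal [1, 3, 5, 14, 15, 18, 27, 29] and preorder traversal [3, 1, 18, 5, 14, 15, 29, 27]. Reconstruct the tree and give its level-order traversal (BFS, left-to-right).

Inorder:  [1, 3, 5, 14, 15, 18, 27, 29]
Preorder: [3, 1, 18, 5, 14, 15, 29, 27]
Algorithm: preorder visits root first, so consume preorder in order;
for each root, split the current inorder slice at that value into
left-subtree inorder and right-subtree inorder, then recurse.
Recursive splits:
  root=3; inorder splits into left=[1], right=[5, 14, 15, 18, 27, 29]
  root=1; inorder splits into left=[], right=[]
  root=18; inorder splits into left=[5, 14, 15], right=[27, 29]
  root=5; inorder splits into left=[], right=[14, 15]
  root=14; inorder splits into left=[], right=[15]
  root=15; inorder splits into left=[], right=[]
  root=29; inorder splits into left=[27], right=[]
  root=27; inorder splits into left=[], right=[]
Reconstructed level-order: [3, 1, 18, 5, 29, 14, 27, 15]


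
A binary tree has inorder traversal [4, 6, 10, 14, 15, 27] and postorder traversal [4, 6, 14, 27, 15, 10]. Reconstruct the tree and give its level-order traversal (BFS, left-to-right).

Inorder:   [4, 6, 10, 14, 15, 27]
Postorder: [4, 6, 14, 27, 15, 10]
Algorithm: postorder visits root last, so walk postorder right-to-left;
each value is the root of the current inorder slice — split it at that
value, recurse on the right subtree first, then the left.
Recursive splits:
  root=10; inorder splits into left=[4, 6], right=[14, 15, 27]
  root=15; inorder splits into left=[14], right=[27]
  root=27; inorder splits into left=[], right=[]
  root=14; inorder splits into left=[], right=[]
  root=6; inorder splits into left=[4], right=[]
  root=4; inorder splits into left=[], right=[]
Reconstructed level-order: [10, 6, 15, 4, 14, 27]


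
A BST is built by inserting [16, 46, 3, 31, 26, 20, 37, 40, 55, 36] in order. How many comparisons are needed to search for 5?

Search path for 5: 16 -> 3
Found: False
Comparisons: 2


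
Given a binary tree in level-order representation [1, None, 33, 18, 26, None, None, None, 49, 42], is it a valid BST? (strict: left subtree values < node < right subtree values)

Level-order array: [1, None, 33, 18, 26, None, None, None, 49, 42]
Validate using subtree bounds (lo, hi): at each node, require lo < value < hi,
then recurse left with hi=value and right with lo=value.
Preorder trace (stopping at first violation):
  at node 1 with bounds (-inf, +inf): OK
  at node 33 with bounds (1, +inf): OK
  at node 18 with bounds (1, 33): OK
  at node 26 with bounds (33, +inf): VIOLATION
Node 26 violates its bound: not (33 < 26 < +inf).
Result: Not a valid BST


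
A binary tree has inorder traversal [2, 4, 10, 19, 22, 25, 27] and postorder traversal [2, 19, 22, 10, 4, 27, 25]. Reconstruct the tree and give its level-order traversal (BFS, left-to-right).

Inorder:   [2, 4, 10, 19, 22, 25, 27]
Postorder: [2, 19, 22, 10, 4, 27, 25]
Algorithm: postorder visits root last, so walk postorder right-to-left;
each value is the root of the current inorder slice — split it at that
value, recurse on the right subtree first, then the left.
Recursive splits:
  root=25; inorder splits into left=[2, 4, 10, 19, 22], right=[27]
  root=27; inorder splits into left=[], right=[]
  root=4; inorder splits into left=[2], right=[10, 19, 22]
  root=10; inorder splits into left=[], right=[19, 22]
  root=22; inorder splits into left=[19], right=[]
  root=19; inorder splits into left=[], right=[]
  root=2; inorder splits into left=[], right=[]
Reconstructed level-order: [25, 4, 27, 2, 10, 22, 19]


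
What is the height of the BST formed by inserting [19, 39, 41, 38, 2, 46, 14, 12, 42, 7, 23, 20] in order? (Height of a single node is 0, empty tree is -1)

Insertion order: [19, 39, 41, 38, 2, 46, 14, 12, 42, 7, 23, 20]
Tree (level-order array): [19, 2, 39, None, 14, 38, 41, 12, None, 23, None, None, 46, 7, None, 20, None, 42]
Compute height bottom-up (empty subtree = -1):
  height(7) = 1 + max(-1, -1) = 0
  height(12) = 1 + max(0, -1) = 1
  height(14) = 1 + max(1, -1) = 2
  height(2) = 1 + max(-1, 2) = 3
  height(20) = 1 + max(-1, -1) = 0
  height(23) = 1 + max(0, -1) = 1
  height(38) = 1 + max(1, -1) = 2
  height(42) = 1 + max(-1, -1) = 0
  height(46) = 1 + max(0, -1) = 1
  height(41) = 1 + max(-1, 1) = 2
  height(39) = 1 + max(2, 2) = 3
  height(19) = 1 + max(3, 3) = 4
Height = 4


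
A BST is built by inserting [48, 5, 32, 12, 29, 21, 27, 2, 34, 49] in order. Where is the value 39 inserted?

Starting tree (level order): [48, 5, 49, 2, 32, None, None, None, None, 12, 34, None, 29, None, None, 21, None, None, 27]
Insertion path: 48 -> 5 -> 32 -> 34
Result: insert 39 as right child of 34
Final tree (level order): [48, 5, 49, 2, 32, None, None, None, None, 12, 34, None, 29, None, 39, 21, None, None, None, None, 27]


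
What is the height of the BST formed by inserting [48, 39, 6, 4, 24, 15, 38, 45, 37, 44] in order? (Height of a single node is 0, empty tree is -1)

Insertion order: [48, 39, 6, 4, 24, 15, 38, 45, 37, 44]
Tree (level-order array): [48, 39, None, 6, 45, 4, 24, 44, None, None, None, 15, 38, None, None, None, None, 37]
Compute height bottom-up (empty subtree = -1):
  height(4) = 1 + max(-1, -1) = 0
  height(15) = 1 + max(-1, -1) = 0
  height(37) = 1 + max(-1, -1) = 0
  height(38) = 1 + max(0, -1) = 1
  height(24) = 1 + max(0, 1) = 2
  height(6) = 1 + max(0, 2) = 3
  height(44) = 1 + max(-1, -1) = 0
  height(45) = 1 + max(0, -1) = 1
  height(39) = 1 + max(3, 1) = 4
  height(48) = 1 + max(4, -1) = 5
Height = 5


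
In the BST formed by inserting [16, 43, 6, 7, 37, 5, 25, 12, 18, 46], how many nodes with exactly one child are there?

Tree built from: [16, 43, 6, 7, 37, 5, 25, 12, 18, 46]
Tree (level-order array): [16, 6, 43, 5, 7, 37, 46, None, None, None, 12, 25, None, None, None, None, None, 18]
Rule: These are nodes with exactly 1 non-null child.
Per-node child counts:
  node 16: 2 child(ren)
  node 6: 2 child(ren)
  node 5: 0 child(ren)
  node 7: 1 child(ren)
  node 12: 0 child(ren)
  node 43: 2 child(ren)
  node 37: 1 child(ren)
  node 25: 1 child(ren)
  node 18: 0 child(ren)
  node 46: 0 child(ren)
Matching nodes: [7, 37, 25]
Count of nodes with exactly one child: 3


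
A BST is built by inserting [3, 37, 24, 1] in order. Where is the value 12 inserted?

Starting tree (level order): [3, 1, 37, None, None, 24]
Insertion path: 3 -> 37 -> 24
Result: insert 12 as left child of 24
Final tree (level order): [3, 1, 37, None, None, 24, None, 12]


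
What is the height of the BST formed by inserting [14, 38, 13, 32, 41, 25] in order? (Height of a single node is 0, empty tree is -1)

Insertion order: [14, 38, 13, 32, 41, 25]
Tree (level-order array): [14, 13, 38, None, None, 32, 41, 25]
Compute height bottom-up (empty subtree = -1):
  height(13) = 1 + max(-1, -1) = 0
  height(25) = 1 + max(-1, -1) = 0
  height(32) = 1 + max(0, -1) = 1
  height(41) = 1 + max(-1, -1) = 0
  height(38) = 1 + max(1, 0) = 2
  height(14) = 1 + max(0, 2) = 3
Height = 3


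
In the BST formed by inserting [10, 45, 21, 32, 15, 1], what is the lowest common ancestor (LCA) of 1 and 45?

Tree insertion order: [10, 45, 21, 32, 15, 1]
Tree (level-order array): [10, 1, 45, None, None, 21, None, 15, 32]
In a BST, the LCA of p=1, q=45 is the first node v on the
root-to-leaf path with p <= v <= q (go left if both < v, right if both > v).
Walk from root:
  at 10: 1 <= 10 <= 45, this is the LCA
LCA = 10


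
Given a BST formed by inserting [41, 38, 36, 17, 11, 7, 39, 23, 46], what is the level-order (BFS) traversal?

Tree insertion order: [41, 38, 36, 17, 11, 7, 39, 23, 46]
Tree (level-order array): [41, 38, 46, 36, 39, None, None, 17, None, None, None, 11, 23, 7]
BFS from the root, enqueuing left then right child of each popped node:
  queue [41] -> pop 41, enqueue [38, 46], visited so far: [41]
  queue [38, 46] -> pop 38, enqueue [36, 39], visited so far: [41, 38]
  queue [46, 36, 39] -> pop 46, enqueue [none], visited so far: [41, 38, 46]
  queue [36, 39] -> pop 36, enqueue [17], visited so far: [41, 38, 46, 36]
  queue [39, 17] -> pop 39, enqueue [none], visited so far: [41, 38, 46, 36, 39]
  queue [17] -> pop 17, enqueue [11, 23], visited so far: [41, 38, 46, 36, 39, 17]
  queue [11, 23] -> pop 11, enqueue [7], visited so far: [41, 38, 46, 36, 39, 17, 11]
  queue [23, 7] -> pop 23, enqueue [none], visited so far: [41, 38, 46, 36, 39, 17, 11, 23]
  queue [7] -> pop 7, enqueue [none], visited so far: [41, 38, 46, 36, 39, 17, 11, 23, 7]
Result: [41, 38, 46, 36, 39, 17, 11, 23, 7]


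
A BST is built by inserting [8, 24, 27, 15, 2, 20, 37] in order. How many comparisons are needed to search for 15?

Search path for 15: 8 -> 24 -> 15
Found: True
Comparisons: 3


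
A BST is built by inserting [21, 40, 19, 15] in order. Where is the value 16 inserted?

Starting tree (level order): [21, 19, 40, 15]
Insertion path: 21 -> 19 -> 15
Result: insert 16 as right child of 15
Final tree (level order): [21, 19, 40, 15, None, None, None, None, 16]


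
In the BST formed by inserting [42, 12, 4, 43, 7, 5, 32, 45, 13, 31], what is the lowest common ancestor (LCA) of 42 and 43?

Tree insertion order: [42, 12, 4, 43, 7, 5, 32, 45, 13, 31]
Tree (level-order array): [42, 12, 43, 4, 32, None, 45, None, 7, 13, None, None, None, 5, None, None, 31]
In a BST, the LCA of p=42, q=43 is the first node v on the
root-to-leaf path with p <= v <= q (go left if both < v, right if both > v).
Walk from root:
  at 42: 42 <= 42 <= 43, this is the LCA
LCA = 42


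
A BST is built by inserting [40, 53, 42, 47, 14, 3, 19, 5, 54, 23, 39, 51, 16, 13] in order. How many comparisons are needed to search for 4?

Search path for 4: 40 -> 14 -> 3 -> 5
Found: False
Comparisons: 4


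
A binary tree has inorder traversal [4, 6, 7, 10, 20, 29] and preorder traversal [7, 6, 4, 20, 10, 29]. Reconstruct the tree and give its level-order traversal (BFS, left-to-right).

Inorder:  [4, 6, 7, 10, 20, 29]
Preorder: [7, 6, 4, 20, 10, 29]
Algorithm: preorder visits root first, so consume preorder in order;
for each root, split the current inorder slice at that value into
left-subtree inorder and right-subtree inorder, then recurse.
Recursive splits:
  root=7; inorder splits into left=[4, 6], right=[10, 20, 29]
  root=6; inorder splits into left=[4], right=[]
  root=4; inorder splits into left=[], right=[]
  root=20; inorder splits into left=[10], right=[29]
  root=10; inorder splits into left=[], right=[]
  root=29; inorder splits into left=[], right=[]
Reconstructed level-order: [7, 6, 20, 4, 10, 29]


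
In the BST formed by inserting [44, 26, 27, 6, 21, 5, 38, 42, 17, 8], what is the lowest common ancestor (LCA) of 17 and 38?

Tree insertion order: [44, 26, 27, 6, 21, 5, 38, 42, 17, 8]
Tree (level-order array): [44, 26, None, 6, 27, 5, 21, None, 38, None, None, 17, None, None, 42, 8]
In a BST, the LCA of p=17, q=38 is the first node v on the
root-to-leaf path with p <= v <= q (go left if both < v, right if both > v).
Walk from root:
  at 44: both 17 and 38 < 44, go left
  at 26: 17 <= 26 <= 38, this is the LCA
LCA = 26


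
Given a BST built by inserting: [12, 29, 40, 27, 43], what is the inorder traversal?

Tree insertion order: [12, 29, 40, 27, 43]
Tree (level-order array): [12, None, 29, 27, 40, None, None, None, 43]
Inorder traversal: [12, 27, 29, 40, 43]


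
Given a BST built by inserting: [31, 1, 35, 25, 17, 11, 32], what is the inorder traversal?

Tree insertion order: [31, 1, 35, 25, 17, 11, 32]
Tree (level-order array): [31, 1, 35, None, 25, 32, None, 17, None, None, None, 11]
Inorder traversal: [1, 11, 17, 25, 31, 32, 35]


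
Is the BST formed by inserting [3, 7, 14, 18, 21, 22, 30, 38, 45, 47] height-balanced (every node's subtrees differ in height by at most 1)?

Tree (level-order array): [3, None, 7, None, 14, None, 18, None, 21, None, 22, None, 30, None, 38, None, 45, None, 47]
Definition: a tree is height-balanced if, at every node, |h(left) - h(right)| <= 1 (empty subtree has height -1).
Bottom-up per-node check:
  node 47: h_left=-1, h_right=-1, diff=0 [OK], height=0
  node 45: h_left=-1, h_right=0, diff=1 [OK], height=1
  node 38: h_left=-1, h_right=1, diff=2 [FAIL (|-1-1|=2 > 1)], height=2
  node 30: h_left=-1, h_right=2, diff=3 [FAIL (|-1-2|=3 > 1)], height=3
  node 22: h_left=-1, h_right=3, diff=4 [FAIL (|-1-3|=4 > 1)], height=4
  node 21: h_left=-1, h_right=4, diff=5 [FAIL (|-1-4|=5 > 1)], height=5
  node 18: h_left=-1, h_right=5, diff=6 [FAIL (|-1-5|=6 > 1)], height=6
  node 14: h_left=-1, h_right=6, diff=7 [FAIL (|-1-6|=7 > 1)], height=7
  node 7: h_left=-1, h_right=7, diff=8 [FAIL (|-1-7|=8 > 1)], height=8
  node 3: h_left=-1, h_right=8, diff=9 [FAIL (|-1-8|=9 > 1)], height=9
Node 38 violates the condition: |-1 - 1| = 2 > 1.
Result: Not balanced


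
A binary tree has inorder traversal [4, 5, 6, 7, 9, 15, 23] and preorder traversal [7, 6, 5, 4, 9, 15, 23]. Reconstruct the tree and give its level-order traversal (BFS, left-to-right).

Inorder:  [4, 5, 6, 7, 9, 15, 23]
Preorder: [7, 6, 5, 4, 9, 15, 23]
Algorithm: preorder visits root first, so consume preorder in order;
for each root, split the current inorder slice at that value into
left-subtree inorder and right-subtree inorder, then recurse.
Recursive splits:
  root=7; inorder splits into left=[4, 5, 6], right=[9, 15, 23]
  root=6; inorder splits into left=[4, 5], right=[]
  root=5; inorder splits into left=[4], right=[]
  root=4; inorder splits into left=[], right=[]
  root=9; inorder splits into left=[], right=[15, 23]
  root=15; inorder splits into left=[], right=[23]
  root=23; inorder splits into left=[], right=[]
Reconstructed level-order: [7, 6, 9, 5, 15, 4, 23]


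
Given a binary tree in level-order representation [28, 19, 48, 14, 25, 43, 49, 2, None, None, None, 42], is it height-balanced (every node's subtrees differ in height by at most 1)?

Tree (level-order array): [28, 19, 48, 14, 25, 43, 49, 2, None, None, None, 42]
Definition: a tree is height-balanced if, at every node, |h(left) - h(right)| <= 1 (empty subtree has height -1).
Bottom-up per-node check:
  node 2: h_left=-1, h_right=-1, diff=0 [OK], height=0
  node 14: h_left=0, h_right=-1, diff=1 [OK], height=1
  node 25: h_left=-1, h_right=-1, diff=0 [OK], height=0
  node 19: h_left=1, h_right=0, diff=1 [OK], height=2
  node 42: h_left=-1, h_right=-1, diff=0 [OK], height=0
  node 43: h_left=0, h_right=-1, diff=1 [OK], height=1
  node 49: h_left=-1, h_right=-1, diff=0 [OK], height=0
  node 48: h_left=1, h_right=0, diff=1 [OK], height=2
  node 28: h_left=2, h_right=2, diff=0 [OK], height=3
All nodes satisfy the balance condition.
Result: Balanced


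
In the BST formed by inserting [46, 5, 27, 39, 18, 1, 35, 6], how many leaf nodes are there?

Tree built from: [46, 5, 27, 39, 18, 1, 35, 6]
Tree (level-order array): [46, 5, None, 1, 27, None, None, 18, 39, 6, None, 35]
Rule: A leaf has 0 children.
Per-node child counts:
  node 46: 1 child(ren)
  node 5: 2 child(ren)
  node 1: 0 child(ren)
  node 27: 2 child(ren)
  node 18: 1 child(ren)
  node 6: 0 child(ren)
  node 39: 1 child(ren)
  node 35: 0 child(ren)
Matching nodes: [1, 6, 35]
Count of leaf nodes: 3


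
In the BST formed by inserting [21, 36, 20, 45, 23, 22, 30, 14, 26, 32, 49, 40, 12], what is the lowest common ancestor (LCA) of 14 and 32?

Tree insertion order: [21, 36, 20, 45, 23, 22, 30, 14, 26, 32, 49, 40, 12]
Tree (level-order array): [21, 20, 36, 14, None, 23, 45, 12, None, 22, 30, 40, 49, None, None, None, None, 26, 32]
In a BST, the LCA of p=14, q=32 is the first node v on the
root-to-leaf path with p <= v <= q (go left if both < v, right if both > v).
Walk from root:
  at 21: 14 <= 21 <= 32, this is the LCA
LCA = 21


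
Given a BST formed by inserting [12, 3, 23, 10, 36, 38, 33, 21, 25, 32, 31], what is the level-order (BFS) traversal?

Tree insertion order: [12, 3, 23, 10, 36, 38, 33, 21, 25, 32, 31]
Tree (level-order array): [12, 3, 23, None, 10, 21, 36, None, None, None, None, 33, 38, 25, None, None, None, None, 32, 31]
BFS from the root, enqueuing left then right child of each popped node:
  queue [12] -> pop 12, enqueue [3, 23], visited so far: [12]
  queue [3, 23] -> pop 3, enqueue [10], visited so far: [12, 3]
  queue [23, 10] -> pop 23, enqueue [21, 36], visited so far: [12, 3, 23]
  queue [10, 21, 36] -> pop 10, enqueue [none], visited so far: [12, 3, 23, 10]
  queue [21, 36] -> pop 21, enqueue [none], visited so far: [12, 3, 23, 10, 21]
  queue [36] -> pop 36, enqueue [33, 38], visited so far: [12, 3, 23, 10, 21, 36]
  queue [33, 38] -> pop 33, enqueue [25], visited so far: [12, 3, 23, 10, 21, 36, 33]
  queue [38, 25] -> pop 38, enqueue [none], visited so far: [12, 3, 23, 10, 21, 36, 33, 38]
  queue [25] -> pop 25, enqueue [32], visited so far: [12, 3, 23, 10, 21, 36, 33, 38, 25]
  queue [32] -> pop 32, enqueue [31], visited so far: [12, 3, 23, 10, 21, 36, 33, 38, 25, 32]
  queue [31] -> pop 31, enqueue [none], visited so far: [12, 3, 23, 10, 21, 36, 33, 38, 25, 32, 31]
Result: [12, 3, 23, 10, 21, 36, 33, 38, 25, 32, 31]


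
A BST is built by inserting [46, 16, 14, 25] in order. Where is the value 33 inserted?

Starting tree (level order): [46, 16, None, 14, 25]
Insertion path: 46 -> 16 -> 25
Result: insert 33 as right child of 25
Final tree (level order): [46, 16, None, 14, 25, None, None, None, 33]


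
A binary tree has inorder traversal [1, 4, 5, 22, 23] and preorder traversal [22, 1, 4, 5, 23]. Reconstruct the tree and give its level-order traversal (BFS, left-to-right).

Inorder:  [1, 4, 5, 22, 23]
Preorder: [22, 1, 4, 5, 23]
Algorithm: preorder visits root first, so consume preorder in order;
for each root, split the current inorder slice at that value into
left-subtree inorder and right-subtree inorder, then recurse.
Recursive splits:
  root=22; inorder splits into left=[1, 4, 5], right=[23]
  root=1; inorder splits into left=[], right=[4, 5]
  root=4; inorder splits into left=[], right=[5]
  root=5; inorder splits into left=[], right=[]
  root=23; inorder splits into left=[], right=[]
Reconstructed level-order: [22, 1, 23, 4, 5]


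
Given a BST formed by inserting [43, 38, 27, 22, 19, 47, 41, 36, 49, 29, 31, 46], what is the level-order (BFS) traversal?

Tree insertion order: [43, 38, 27, 22, 19, 47, 41, 36, 49, 29, 31, 46]
Tree (level-order array): [43, 38, 47, 27, 41, 46, 49, 22, 36, None, None, None, None, None, None, 19, None, 29, None, None, None, None, 31]
BFS from the root, enqueuing left then right child of each popped node:
  queue [43] -> pop 43, enqueue [38, 47], visited so far: [43]
  queue [38, 47] -> pop 38, enqueue [27, 41], visited so far: [43, 38]
  queue [47, 27, 41] -> pop 47, enqueue [46, 49], visited so far: [43, 38, 47]
  queue [27, 41, 46, 49] -> pop 27, enqueue [22, 36], visited so far: [43, 38, 47, 27]
  queue [41, 46, 49, 22, 36] -> pop 41, enqueue [none], visited so far: [43, 38, 47, 27, 41]
  queue [46, 49, 22, 36] -> pop 46, enqueue [none], visited so far: [43, 38, 47, 27, 41, 46]
  queue [49, 22, 36] -> pop 49, enqueue [none], visited so far: [43, 38, 47, 27, 41, 46, 49]
  queue [22, 36] -> pop 22, enqueue [19], visited so far: [43, 38, 47, 27, 41, 46, 49, 22]
  queue [36, 19] -> pop 36, enqueue [29], visited so far: [43, 38, 47, 27, 41, 46, 49, 22, 36]
  queue [19, 29] -> pop 19, enqueue [none], visited so far: [43, 38, 47, 27, 41, 46, 49, 22, 36, 19]
  queue [29] -> pop 29, enqueue [31], visited so far: [43, 38, 47, 27, 41, 46, 49, 22, 36, 19, 29]
  queue [31] -> pop 31, enqueue [none], visited so far: [43, 38, 47, 27, 41, 46, 49, 22, 36, 19, 29, 31]
Result: [43, 38, 47, 27, 41, 46, 49, 22, 36, 19, 29, 31]


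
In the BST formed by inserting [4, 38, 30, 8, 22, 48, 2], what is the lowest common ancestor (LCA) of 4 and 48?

Tree insertion order: [4, 38, 30, 8, 22, 48, 2]
Tree (level-order array): [4, 2, 38, None, None, 30, 48, 8, None, None, None, None, 22]
In a BST, the LCA of p=4, q=48 is the first node v on the
root-to-leaf path with p <= v <= q (go left if both < v, right if both > v).
Walk from root:
  at 4: 4 <= 4 <= 48, this is the LCA
LCA = 4


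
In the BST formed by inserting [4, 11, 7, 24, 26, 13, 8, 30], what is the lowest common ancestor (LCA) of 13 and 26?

Tree insertion order: [4, 11, 7, 24, 26, 13, 8, 30]
Tree (level-order array): [4, None, 11, 7, 24, None, 8, 13, 26, None, None, None, None, None, 30]
In a BST, the LCA of p=13, q=26 is the first node v on the
root-to-leaf path with p <= v <= q (go left if both < v, right if both > v).
Walk from root:
  at 4: both 13 and 26 > 4, go right
  at 11: both 13 and 26 > 11, go right
  at 24: 13 <= 24 <= 26, this is the LCA
LCA = 24


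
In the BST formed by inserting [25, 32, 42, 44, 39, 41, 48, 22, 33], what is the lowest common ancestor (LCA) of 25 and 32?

Tree insertion order: [25, 32, 42, 44, 39, 41, 48, 22, 33]
Tree (level-order array): [25, 22, 32, None, None, None, 42, 39, 44, 33, 41, None, 48]
In a BST, the LCA of p=25, q=32 is the first node v on the
root-to-leaf path with p <= v <= q (go left if both < v, right if both > v).
Walk from root:
  at 25: 25 <= 25 <= 32, this is the LCA
LCA = 25


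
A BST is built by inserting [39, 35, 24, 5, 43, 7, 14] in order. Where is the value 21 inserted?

Starting tree (level order): [39, 35, 43, 24, None, None, None, 5, None, None, 7, None, 14]
Insertion path: 39 -> 35 -> 24 -> 5 -> 7 -> 14
Result: insert 21 as right child of 14
Final tree (level order): [39, 35, 43, 24, None, None, None, 5, None, None, 7, None, 14, None, 21]


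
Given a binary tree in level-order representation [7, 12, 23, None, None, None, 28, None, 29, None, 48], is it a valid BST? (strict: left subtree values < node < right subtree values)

Level-order array: [7, 12, 23, None, None, None, 28, None, 29, None, 48]
Validate using subtree bounds (lo, hi): at each node, require lo < value < hi,
then recurse left with hi=value and right with lo=value.
Preorder trace (stopping at first violation):
  at node 7 with bounds (-inf, +inf): OK
  at node 12 with bounds (-inf, 7): VIOLATION
Node 12 violates its bound: not (-inf < 12 < 7).
Result: Not a valid BST


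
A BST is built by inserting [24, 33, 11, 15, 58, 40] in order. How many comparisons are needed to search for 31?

Search path for 31: 24 -> 33
Found: False
Comparisons: 2


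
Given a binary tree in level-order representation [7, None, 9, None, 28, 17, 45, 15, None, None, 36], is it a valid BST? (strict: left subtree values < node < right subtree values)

Level-order array: [7, None, 9, None, 28, 17, 45, 15, None, None, 36]
Validate using subtree bounds (lo, hi): at each node, require lo < value < hi,
then recurse left with hi=value and right with lo=value.
Preorder trace (stopping at first violation):
  at node 7 with bounds (-inf, +inf): OK
  at node 9 with bounds (7, +inf): OK
  at node 28 with bounds (9, +inf): OK
  at node 17 with bounds (9, 28): OK
  at node 15 with bounds (9, 17): OK
  at node 45 with bounds (28, +inf): OK
  at node 36 with bounds (45, +inf): VIOLATION
Node 36 violates its bound: not (45 < 36 < +inf).
Result: Not a valid BST


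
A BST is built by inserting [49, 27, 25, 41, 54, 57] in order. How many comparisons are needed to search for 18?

Search path for 18: 49 -> 27 -> 25
Found: False
Comparisons: 3


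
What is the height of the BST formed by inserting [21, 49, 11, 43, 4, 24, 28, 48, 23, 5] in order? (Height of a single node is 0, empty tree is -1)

Insertion order: [21, 49, 11, 43, 4, 24, 28, 48, 23, 5]
Tree (level-order array): [21, 11, 49, 4, None, 43, None, None, 5, 24, 48, None, None, 23, 28]
Compute height bottom-up (empty subtree = -1):
  height(5) = 1 + max(-1, -1) = 0
  height(4) = 1 + max(-1, 0) = 1
  height(11) = 1 + max(1, -1) = 2
  height(23) = 1 + max(-1, -1) = 0
  height(28) = 1 + max(-1, -1) = 0
  height(24) = 1 + max(0, 0) = 1
  height(48) = 1 + max(-1, -1) = 0
  height(43) = 1 + max(1, 0) = 2
  height(49) = 1 + max(2, -1) = 3
  height(21) = 1 + max(2, 3) = 4
Height = 4


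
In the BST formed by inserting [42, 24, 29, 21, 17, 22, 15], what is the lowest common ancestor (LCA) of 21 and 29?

Tree insertion order: [42, 24, 29, 21, 17, 22, 15]
Tree (level-order array): [42, 24, None, 21, 29, 17, 22, None, None, 15]
In a BST, the LCA of p=21, q=29 is the first node v on the
root-to-leaf path with p <= v <= q (go left if both < v, right if both > v).
Walk from root:
  at 42: both 21 and 29 < 42, go left
  at 24: 21 <= 24 <= 29, this is the LCA
LCA = 24


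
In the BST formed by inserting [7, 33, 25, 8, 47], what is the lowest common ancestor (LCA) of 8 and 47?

Tree insertion order: [7, 33, 25, 8, 47]
Tree (level-order array): [7, None, 33, 25, 47, 8]
In a BST, the LCA of p=8, q=47 is the first node v on the
root-to-leaf path with p <= v <= q (go left if both < v, right if both > v).
Walk from root:
  at 7: both 8 and 47 > 7, go right
  at 33: 8 <= 33 <= 47, this is the LCA
LCA = 33


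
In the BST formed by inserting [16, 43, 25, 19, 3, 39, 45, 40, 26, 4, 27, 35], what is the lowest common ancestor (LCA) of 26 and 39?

Tree insertion order: [16, 43, 25, 19, 3, 39, 45, 40, 26, 4, 27, 35]
Tree (level-order array): [16, 3, 43, None, 4, 25, 45, None, None, 19, 39, None, None, None, None, 26, 40, None, 27, None, None, None, 35]
In a BST, the LCA of p=26, q=39 is the first node v on the
root-to-leaf path with p <= v <= q (go left if both < v, right if both > v).
Walk from root:
  at 16: both 26 and 39 > 16, go right
  at 43: both 26 and 39 < 43, go left
  at 25: both 26 and 39 > 25, go right
  at 39: 26 <= 39 <= 39, this is the LCA
LCA = 39


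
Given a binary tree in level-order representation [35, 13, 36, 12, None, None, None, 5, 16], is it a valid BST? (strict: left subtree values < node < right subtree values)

Level-order array: [35, 13, 36, 12, None, None, None, 5, 16]
Validate using subtree bounds (lo, hi): at each node, require lo < value < hi,
then recurse left with hi=value and right with lo=value.
Preorder trace (stopping at first violation):
  at node 35 with bounds (-inf, +inf): OK
  at node 13 with bounds (-inf, 35): OK
  at node 12 with bounds (-inf, 13): OK
  at node 5 with bounds (-inf, 12): OK
  at node 16 with bounds (12, 13): VIOLATION
Node 16 violates its bound: not (12 < 16 < 13).
Result: Not a valid BST


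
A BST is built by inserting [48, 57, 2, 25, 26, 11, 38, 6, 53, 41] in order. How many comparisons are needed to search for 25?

Search path for 25: 48 -> 2 -> 25
Found: True
Comparisons: 3
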